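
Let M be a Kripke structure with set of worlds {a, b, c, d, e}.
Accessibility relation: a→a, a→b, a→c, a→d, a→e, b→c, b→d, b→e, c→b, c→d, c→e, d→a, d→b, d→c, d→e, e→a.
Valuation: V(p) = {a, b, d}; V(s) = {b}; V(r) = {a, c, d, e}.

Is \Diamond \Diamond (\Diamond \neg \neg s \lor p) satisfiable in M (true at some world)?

Let φ = \Diamond \Diamond (\Diamond \neg \neg s \lor p). Evaluate φ at each world:
  a (successors {a, b, c, d, e}): φ is true.
  b (successors {c, d, e}): φ is true.
  c (successors {b, d, e}): φ is true.
  d (successors {a, b, c, e}): φ is true.
  e (successors {a}): φ is true.
Detail at a (witness):
  At a: \Diamond \Diamond (\Diamond \neg \neg s \lor p) requires \Diamond (\Diamond \neg \neg s \lor p) at some successor in {a, b, c, d, e}.
    \Diamond (\Diamond \neg \neg s \lor p) holds at a, so \Diamond \Diamond (\Diamond \neg \neg s \lor p) is true at a.
      At a: \Diamond (\Diamond \neg \neg s \lor p) requires \Diamond \neg \neg s \lor p at some successor in {a, b, c, d, e}.
        \Diamond \neg \neg s \lor p holds at a, so \Diamond (\Diamond \neg \neg s \lor p) is true at a.

Yes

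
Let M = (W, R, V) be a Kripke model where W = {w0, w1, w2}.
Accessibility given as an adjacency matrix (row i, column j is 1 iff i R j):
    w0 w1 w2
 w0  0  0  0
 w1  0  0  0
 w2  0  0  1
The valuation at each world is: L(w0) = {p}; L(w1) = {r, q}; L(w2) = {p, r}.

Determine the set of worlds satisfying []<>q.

Recall that []ψ holds at a world iff ψ holds at every accessible world, and <>ψ holds iff ψ holds at some accessible world.
Let φ = []<>q. Evaluate φ at each world:
  w0 (successors ∅): φ is true.
  w1 (successors ∅): φ is true.
  w2 (successors {w2}): φ is false.
For instance, at w2:
  At w2: []<>q requires <>q at every successor {w2}.
    <>q fails at w2, so []<>q is false at w2.
      At w2: <>q requires q at some successor in {w2}.
        At w2: q is false.
      So <>q is false at w2.
Satisfying worlds: {w0, w1}

w0, w1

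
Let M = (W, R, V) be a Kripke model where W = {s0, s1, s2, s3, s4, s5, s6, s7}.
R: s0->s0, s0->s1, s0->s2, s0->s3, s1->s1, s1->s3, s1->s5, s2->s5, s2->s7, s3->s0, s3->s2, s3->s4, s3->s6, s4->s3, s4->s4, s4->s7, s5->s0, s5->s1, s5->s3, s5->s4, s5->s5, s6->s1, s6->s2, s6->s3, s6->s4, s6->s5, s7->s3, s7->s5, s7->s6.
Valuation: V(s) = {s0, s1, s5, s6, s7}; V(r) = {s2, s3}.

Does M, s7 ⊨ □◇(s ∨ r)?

Yes

Recall that □ψ holds at a world iff ψ holds at every accessible world, and ◇ψ holds iff ψ holds at some accessible world.
At s7: □◇(s ∨ r) requires ◇(s ∨ r) at every successor {s3, s5, s6}.
    At s3: ◇(s ∨ r) requires s ∨ r at some successor in {s0, s2, s4, s6}.
      s ∨ r holds at s0, so ◇(s ∨ r) is true at s3.
    At s5: ◇(s ∨ r) requires s ∨ r at some successor in {s0, s1, s3, s4, s5}.
      s ∨ r holds at s0, so ◇(s ∨ r) is true at s5.
    At s6: ◇(s ∨ r) requires s ∨ r at some successor in {s1, s2, s3, s4, s5}.
      s ∨ r holds at s1, so ◇(s ∨ r) is true at s6.
So □◇(s ∨ r) is true at s7.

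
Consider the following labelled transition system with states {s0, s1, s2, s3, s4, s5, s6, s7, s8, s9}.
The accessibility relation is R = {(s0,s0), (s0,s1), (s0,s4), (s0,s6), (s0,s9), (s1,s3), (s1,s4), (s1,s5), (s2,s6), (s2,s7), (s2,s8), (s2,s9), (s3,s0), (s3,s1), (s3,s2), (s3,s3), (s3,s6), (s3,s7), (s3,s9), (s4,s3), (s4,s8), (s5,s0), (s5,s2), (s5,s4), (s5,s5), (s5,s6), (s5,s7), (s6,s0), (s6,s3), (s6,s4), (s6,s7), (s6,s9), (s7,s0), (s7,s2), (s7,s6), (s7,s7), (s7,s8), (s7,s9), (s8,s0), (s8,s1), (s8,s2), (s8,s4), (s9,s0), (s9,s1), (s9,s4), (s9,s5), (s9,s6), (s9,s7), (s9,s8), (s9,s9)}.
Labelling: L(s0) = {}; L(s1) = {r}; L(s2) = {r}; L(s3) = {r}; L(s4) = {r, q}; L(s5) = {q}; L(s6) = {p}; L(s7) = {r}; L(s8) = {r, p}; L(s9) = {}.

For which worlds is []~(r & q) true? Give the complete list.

s2, s3, s4, s7

Let φ = []~(r & q). Evaluate φ at each world:
  s0 (successors {s0, s1, s4, s6, s9}): φ is false.
  s1 (successors {s3, s4, s5}): φ is false.
  s2 (successors {s6, s7, s8, s9}): φ is true.
  s3 (successors {s0, s1, s2, s3, s6, s7, s9}): φ is true.
  s4 (successors {s3, s8}): φ is true.
  s5 (successors {s0, s2, s4, s5, s6, s7}): φ is false.
  s6 (successors {s0, s3, s4, s7, s9}): φ is false.
  s7 (successors {s0, s2, s6, s7, s8, s9}): φ is true.
  s8 (successors {s0, s1, s2, s4}): φ is false.
  s9 (successors {s0, s1, s4, s5, s6, s7, s8, s9}): φ is false.
For instance, at s5:
  At s5: []~(r & q) requires ~(r & q) at every successor {s0, s2, s4, s5, s6, s7}.
    ~(r & q) fails at s4, so []~(r & q) is false at s5.
Satisfying worlds: {s2, s3, s4, s7}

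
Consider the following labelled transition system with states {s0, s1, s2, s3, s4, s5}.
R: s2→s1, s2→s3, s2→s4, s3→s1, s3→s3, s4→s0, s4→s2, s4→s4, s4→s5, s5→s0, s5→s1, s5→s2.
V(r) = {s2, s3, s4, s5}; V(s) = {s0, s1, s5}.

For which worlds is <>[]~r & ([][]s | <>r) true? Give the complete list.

Recall that []ψ holds at a world iff ψ holds at every accessible world, and <>ψ holds iff ψ holds at some accessible world.
Let φ = <>[]~r & ([][]s | <>r). Evaluate φ at each world:
  s0 (successors ∅): φ is false.
  s1 (successors ∅): φ is false.
  s2 (successors {s1, s3, s4}): φ is true.
  s3 (successors {s1, s3}): φ is true.
  s4 (successors {s0, s2, s4, s5}): φ is true.
  s5 (successors {s0, s1, s2}): φ is true.
For instance, at s3:
  At s3: <>[]~r is true, [][]s | <>r is true, so <>[]~r & ([][]s | <>r) is true.
    At s3: <>[]~r requires []~r at some successor in {s1, s3}.
      []~r holds at s1, so <>[]~r is true at s3.
    At s3: [][]s is false, <>r is true, so [][]s | <>r is true.
      At s3: [][]s requires []s at every successor {s1, s3}.
        []s fails at s3, so [][]s is false at s3.
      At s3: <>r requires r at some successor in {s1, s3}.
        r holds at s3, so <>r is true at s3.
Satisfying worlds: {s2, s3, s4, s5}

s2, s3, s4, s5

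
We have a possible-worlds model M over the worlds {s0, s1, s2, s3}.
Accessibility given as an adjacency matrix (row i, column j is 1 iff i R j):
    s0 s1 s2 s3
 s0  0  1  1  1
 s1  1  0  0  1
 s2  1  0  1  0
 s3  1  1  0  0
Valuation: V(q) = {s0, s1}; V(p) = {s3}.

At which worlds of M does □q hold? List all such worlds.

s3

Recall that □ψ holds at a world iff ψ holds at every accessible world, and ◇ψ holds iff ψ holds at some accessible world.
Let φ = □q. Evaluate φ at each world:
  s0 (successors {s1, s2, s3}): φ is false.
  s1 (successors {s0, s3}): φ is false.
  s2 (successors {s0, s2}): φ is false.
  s3 (successors {s0, s1}): φ is true.
For instance, at s2:
  At s2: □q requires q at every successor {s0, s2}.
    q fails at s2, so □q is false at s2.
Satisfying worlds: {s3}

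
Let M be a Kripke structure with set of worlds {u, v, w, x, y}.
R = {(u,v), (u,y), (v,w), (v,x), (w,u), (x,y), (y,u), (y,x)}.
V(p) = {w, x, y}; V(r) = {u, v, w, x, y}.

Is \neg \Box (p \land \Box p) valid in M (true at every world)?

Let φ = \neg \Box (p \land \Box p). Evaluate φ at each world:
  u (successors {v, y}): φ is true.
  v (successors {w, x}): φ is true.
  w (successors {u}): φ is true.
  x (successors {y}): φ is true.
  y (successors {u, x}): φ is true.
For instance, at y:
  At y: \Box (p \land \Box p) is false, so \neg \Box (p \land \Box p) is true.
    At y: \Box (p \land \Box p) requires p \land \Box p at every successor {u, x}.
      p \land \Box p fails at u, so \Box (p \land \Box p) is false at y.

Yes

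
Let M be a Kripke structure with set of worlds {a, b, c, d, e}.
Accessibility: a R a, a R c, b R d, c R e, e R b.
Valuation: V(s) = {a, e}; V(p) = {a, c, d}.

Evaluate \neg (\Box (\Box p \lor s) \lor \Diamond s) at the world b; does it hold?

At b: \Box (\Box p \lor s) \lor \Diamond s is true, so \neg (\Box (\Box p \lor s) \lor \Diamond s) is false.
  At b: \Box (\Box p \lor s) is true, \Diamond s is false, so \Box (\Box p \lor s) \lor \Diamond s is true.
    At b: \Box (\Box p \lor s) requires \Box p \lor s at every successor {d}.
      At d: \Box p \lor s is true.
    So \Box (\Box p \lor s) is true at b.
    At b: \Diamond s requires s at some successor in {d}.
      At d: s is false.
    So \Diamond s is false at b.

No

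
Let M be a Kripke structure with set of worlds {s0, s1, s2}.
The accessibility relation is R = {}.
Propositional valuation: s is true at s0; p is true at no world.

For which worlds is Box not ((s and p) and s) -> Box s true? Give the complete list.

Recall that Box ψ holds at a world iff ψ holds at every accessible world, and Dia ψ holds iff ψ holds at some accessible world.
Let φ = Box not ((s and p) and s) -> Box s. Evaluate φ at each world:
  s0 (successors ∅): φ is true.
  s1 (successors ∅): φ is true.
  s2 (successors ∅): φ is true.
For instance, at s2:
  At s2: Box not ((s and p) and s) is true, Box s is true, so Box not ((s and p) and s) -> Box s is true.
    At s2: no accessible worlds, so Box not ((s and p) and s) holds vacuously.
    At s2: no accessible worlds, so Box s holds vacuously.
Satisfying worlds: {s0, s1, s2}

s0, s1, s2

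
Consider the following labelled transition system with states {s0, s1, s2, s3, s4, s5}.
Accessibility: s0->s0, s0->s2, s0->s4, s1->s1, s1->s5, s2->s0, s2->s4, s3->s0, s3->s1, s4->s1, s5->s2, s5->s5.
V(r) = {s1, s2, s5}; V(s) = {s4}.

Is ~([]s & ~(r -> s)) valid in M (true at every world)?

Yes

Let φ = ~([]s & ~(r -> s)). Evaluate φ at each world:
  s0 (successors {s0, s2, s4}): φ is true.
  s1 (successors {s1, s5}): φ is true.
  s2 (successors {s0, s4}): φ is true.
  s3 (successors {s0, s1}): φ is true.
  s4 (successors {s1}): φ is true.
  s5 (successors {s2, s5}): φ is true.
For instance, at s4:
  At s4: []s & ~(r -> s) is false, so ~([]s & ~(r -> s)) is true.
    At s4: []s is false, ~(r -> s) is false, so []s & ~(r -> s) is false.
      At s4: []s requires s at every successor {s1}.
        s fails at s1, so []s is false at s4.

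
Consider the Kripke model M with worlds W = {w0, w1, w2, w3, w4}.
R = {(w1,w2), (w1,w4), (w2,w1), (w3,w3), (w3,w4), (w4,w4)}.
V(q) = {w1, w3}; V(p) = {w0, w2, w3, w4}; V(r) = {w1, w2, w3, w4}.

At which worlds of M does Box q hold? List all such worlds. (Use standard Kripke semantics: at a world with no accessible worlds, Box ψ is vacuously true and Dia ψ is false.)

Let φ = Box q. Evaluate φ at each world:
  w0 (successors ∅): φ is true.
  w1 (successors {w2, w4}): φ is false.
  w2 (successors {w1}): φ is true.
  w3 (successors {w3, w4}): φ is false.
  w4 (successors {w4}): φ is false.
For instance, at w1:
  At w1: Box q requires q at every successor {w2, w4}.
    q fails at w2, so Box q is false at w1.
Satisfying worlds: {w0, w2}

w0, w2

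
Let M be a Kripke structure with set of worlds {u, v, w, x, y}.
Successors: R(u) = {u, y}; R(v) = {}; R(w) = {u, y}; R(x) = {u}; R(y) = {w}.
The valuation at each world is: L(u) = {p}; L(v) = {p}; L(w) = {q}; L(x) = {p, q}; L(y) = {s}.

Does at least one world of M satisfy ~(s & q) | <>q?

Yes

Let φ = ~(s & q) | <>q. Evaluate φ at each world:
  u (successors {u, y}): φ is true.
  v (successors ∅): φ is true.
  w (successors {u, y}): φ is true.
  x (successors {u}): φ is true.
  y (successors {w}): φ is true.
Detail at u (witness):
  At u: ~(s & q) is true, <>q is false, so ~(s & q) | <>q is true.
    At u: <>q requires q at some successor in {u, y}.
      At u: q is false.
      At y: q is false.
    So <>q is false at u.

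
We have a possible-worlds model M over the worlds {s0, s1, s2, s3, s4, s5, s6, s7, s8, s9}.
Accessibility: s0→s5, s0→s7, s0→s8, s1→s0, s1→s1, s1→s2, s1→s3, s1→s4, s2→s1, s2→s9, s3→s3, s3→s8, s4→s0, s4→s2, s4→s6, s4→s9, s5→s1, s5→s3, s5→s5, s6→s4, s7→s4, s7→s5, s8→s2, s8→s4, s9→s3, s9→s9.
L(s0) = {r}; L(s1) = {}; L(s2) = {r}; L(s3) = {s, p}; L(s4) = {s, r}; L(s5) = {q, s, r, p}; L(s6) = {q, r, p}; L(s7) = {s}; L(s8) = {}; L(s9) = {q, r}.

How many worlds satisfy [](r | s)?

Recall that []ψ holds at a world iff ψ holds at every accessible world, and <>ψ holds iff ψ holds at some accessible world.
Let φ = [](r | s). Evaluate φ at each world:
  s0 (successors {s5, s7, s8}): φ is false.
  s1 (successors {s0, s1, s2, s3, s4}): φ is false.
  s2 (successors {s1, s9}): φ is false.
  s3 (successors {s3, s8}): φ is false.
  s4 (successors {s0, s2, s6, s9}): φ is true.
  s5 (successors {s1, s3, s5}): φ is false.
  s6 (successors {s4}): φ is true.
  s7 (successors {s4, s5}): φ is true.
  s8 (successors {s2, s4}): φ is true.
  s9 (successors {s3, s9}): φ is true.
For instance, at s7:
  At s7: [](r | s) requires r | s at every successor {s4, s5}.
    At s4: r | s is true.
    At s5: r | s is true.
  So [](r | s) is true at s7.
Satisfying worlds: {s4, s6, s7, s8, s9}

5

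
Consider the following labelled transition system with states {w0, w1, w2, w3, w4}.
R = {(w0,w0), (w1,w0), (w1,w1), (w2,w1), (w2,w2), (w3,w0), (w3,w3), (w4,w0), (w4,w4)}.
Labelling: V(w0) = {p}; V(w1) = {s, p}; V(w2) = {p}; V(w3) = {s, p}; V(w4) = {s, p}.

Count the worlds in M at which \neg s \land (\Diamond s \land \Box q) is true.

Let φ = \neg s \land (\Diamond s \land \Box q). Evaluate φ at each world:
  w0 (successors {w0}): φ is false.
  w1 (successors {w0, w1}): φ is false.
  w2 (successors {w1, w2}): φ is false.
  w3 (successors {w0, w3}): φ is false.
  w4 (successors {w0, w4}): φ is false.
For instance, at w0:
  At w0: \neg s is true, \Diamond s \land \Box q is false, so \neg s \land (\Diamond s \land \Box q) is false.
    At w0: \Diamond s is false, \Box q is false, so \Diamond s \land \Box q is false.
      At w0: \Diamond s requires s at some successor in {w0}.
        At w0: s is false.
      So \Diamond s is false at w0.
      At w0: \Box q requires q at every successor {w0}.
        q fails at w0, so \Box q is false at w0.
Satisfying worlds: none.

0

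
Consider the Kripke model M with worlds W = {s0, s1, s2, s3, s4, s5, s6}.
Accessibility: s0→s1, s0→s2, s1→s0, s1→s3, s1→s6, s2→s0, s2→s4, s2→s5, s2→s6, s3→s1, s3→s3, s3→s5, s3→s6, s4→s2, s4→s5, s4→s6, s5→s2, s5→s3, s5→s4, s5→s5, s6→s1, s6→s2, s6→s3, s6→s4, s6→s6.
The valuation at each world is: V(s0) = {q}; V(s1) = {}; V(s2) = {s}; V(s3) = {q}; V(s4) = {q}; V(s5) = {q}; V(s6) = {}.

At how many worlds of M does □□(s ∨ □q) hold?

Recall that □ψ holds at a world iff ψ holds at every accessible world, and ◇ψ holds iff ψ holds at some accessible world.
Let φ = □□(s ∨ □q). Evaluate φ at each world:
  s0 (successors {s1, s2}): φ is false.
  s1 (successors {s0, s3, s6}): φ is false.
  s2 (successors {s0, s4, s5, s6}): φ is false.
  s3 (successors {s1, s3, s5, s6}): φ is false.
  s4 (successors {s2, s5, s6}): φ is false.
  s5 (successors {s2, s3, s4, s5}): φ is false.
  s6 (successors {s1, s2, s3, s4, s6}): φ is false.
For instance, at s1:
  At s1: □□(s ∨ □q) requires □(s ∨ □q) at every successor {s0, s3, s6}.
    □(s ∨ □q) fails at s0, so □□(s ∨ □q) is false at s1.
      At s0: □(s ∨ □q) requires s ∨ □q at every successor {s1, s2}.
        s ∨ □q fails at s1, so □(s ∨ □q) is false at s0.
Satisfying worlds: none.

0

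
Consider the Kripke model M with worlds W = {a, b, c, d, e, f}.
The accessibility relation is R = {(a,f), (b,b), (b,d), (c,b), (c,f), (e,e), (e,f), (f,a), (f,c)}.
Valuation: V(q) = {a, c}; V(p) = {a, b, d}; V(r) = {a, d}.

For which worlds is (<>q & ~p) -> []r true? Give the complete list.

Let φ = (<>q & ~p) -> []r. Evaluate φ at each world:
  a (successors {f}): φ is true.
  b (successors {b, d}): φ is true.
  c (successors {b, f}): φ is true.
  d (successors ∅): φ is true.
  e (successors {e, f}): φ is true.
  f (successors {a, c}): φ is false.
For instance, at e:
  At e: <>q & ~p is false, []r is false, so (<>q & ~p) -> []r is true.
    At e: <>q is false, ~p is true, so <>q & ~p is false.
      At e: <>q requires q at some successor in {e, f}.
        At e: q is false.
        At f: q is false.
      So <>q is false at e.
    At e: []r requires r at every successor {e, f}.
      r fails at e, so []r is false at e.
Satisfying worlds: {a, b, c, d, e}

a, b, c, d, e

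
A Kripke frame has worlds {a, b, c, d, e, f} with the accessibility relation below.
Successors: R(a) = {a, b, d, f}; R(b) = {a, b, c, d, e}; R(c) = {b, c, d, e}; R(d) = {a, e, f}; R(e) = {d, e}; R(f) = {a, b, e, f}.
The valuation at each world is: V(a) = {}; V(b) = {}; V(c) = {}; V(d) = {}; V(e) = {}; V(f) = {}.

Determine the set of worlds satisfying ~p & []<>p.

Recall that []ψ holds at a world iff ψ holds at every accessible world, and <>ψ holds iff ψ holds at some accessible world.
Let φ = ~p & []<>p. Evaluate φ at each world:
  a (successors {a, b, d, f}): φ is false.
  b (successors {a, b, c, d, e}): φ is false.
  c (successors {b, c, d, e}): φ is false.
  d (successors {a, e, f}): φ is false.
  e (successors {d, e}): φ is false.
  f (successors {a, b, e, f}): φ is false.
For instance, at c:
  At c: ~p is true, []<>p is false, so ~p & []<>p is false.
    At c: []<>p requires <>p at every successor {b, c, d, e}.
      <>p fails at b, so []<>p is false at c.
Satisfying worlds: none.

none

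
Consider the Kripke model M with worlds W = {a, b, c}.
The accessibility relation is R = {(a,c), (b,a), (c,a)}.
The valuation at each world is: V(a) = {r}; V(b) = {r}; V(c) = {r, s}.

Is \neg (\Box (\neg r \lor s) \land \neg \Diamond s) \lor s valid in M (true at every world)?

Let φ = \neg (\Box (\neg r \lor s) \land \neg \Diamond s) \lor s. Evaluate φ at each world:
  a (successors {c}): φ is true.
  b (successors {a}): φ is true.
  c (successors {a}): φ is true.
For instance, at a:
  At a: \neg (\Box (\neg r \lor s) \land \neg \Diamond s) is true, s is false, so \neg (\Box (\neg r \lor s) \land \neg \Diamond s) \lor s is true.
    At a: \Box (\neg r \lor s) \land \neg \Diamond s is false, so \neg (\Box (\neg r \lor s) \land \neg \Diamond s) is true.
      At a: \Box (\neg r \lor s) is true, \neg \Diamond s is false, so \Box (\neg r \lor s) \land \neg \Diamond s is false.

Yes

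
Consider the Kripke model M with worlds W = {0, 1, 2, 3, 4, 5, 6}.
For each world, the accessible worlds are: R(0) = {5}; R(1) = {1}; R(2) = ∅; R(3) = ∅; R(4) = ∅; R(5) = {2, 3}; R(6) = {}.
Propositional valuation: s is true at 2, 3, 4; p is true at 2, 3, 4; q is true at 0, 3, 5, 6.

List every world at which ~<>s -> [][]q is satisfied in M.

Recall that []ψ holds at a world iff ψ holds at every accessible world, and <>ψ holds iff ψ holds at some accessible world.
Let φ = ~<>s -> [][]q. Evaluate φ at each world:
  0 (successors {5}): φ is false.
  1 (successors {1}): φ is false.
  2 (successors ∅): φ is true.
  3 (successors ∅): φ is true.
  4 (successors ∅): φ is true.
  5 (successors {2, 3}): φ is true.
  6 (successors ∅): φ is true.
For instance, at 5:
  At 5: ~<>s is false, [][]q is true, so ~<>s -> [][]q is true.
    At 5: <>s is true, so ~<>s is false.
      At 5: <>s requires s at some successor in {2, 3}.
        s holds at 2, so <>s is true at 5.
    At 5: [][]q requires []q at every successor {2, 3}.
      At 2: []q is true.
      At 3: []q is true.
    So [][]q is true at 5.
Satisfying worlds: {2, 3, 4, 5, 6}

2, 3, 4, 5, 6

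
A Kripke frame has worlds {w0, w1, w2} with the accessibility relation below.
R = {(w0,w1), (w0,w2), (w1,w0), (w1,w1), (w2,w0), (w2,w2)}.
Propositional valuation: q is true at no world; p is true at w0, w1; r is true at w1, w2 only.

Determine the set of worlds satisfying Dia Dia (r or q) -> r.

Let φ = Dia Dia (r or q) -> r. Evaluate φ at each world:
  w0 (successors {w1, w2}): φ is false.
  w1 (successors {w0, w1}): φ is true.
  w2 (successors {w0, w2}): φ is true.
For instance, at w2:
  At w2: Dia Dia (r or q) is true, r is true, so Dia Dia (r or q) -> r is true.
    At w2: Dia Dia (r or q) requires Dia (r or q) at some successor in {w0, w2}.
      Dia (r or q) holds at w0, so Dia Dia (r or q) is true at w2.
Satisfying worlds: {w1, w2}

w1, w2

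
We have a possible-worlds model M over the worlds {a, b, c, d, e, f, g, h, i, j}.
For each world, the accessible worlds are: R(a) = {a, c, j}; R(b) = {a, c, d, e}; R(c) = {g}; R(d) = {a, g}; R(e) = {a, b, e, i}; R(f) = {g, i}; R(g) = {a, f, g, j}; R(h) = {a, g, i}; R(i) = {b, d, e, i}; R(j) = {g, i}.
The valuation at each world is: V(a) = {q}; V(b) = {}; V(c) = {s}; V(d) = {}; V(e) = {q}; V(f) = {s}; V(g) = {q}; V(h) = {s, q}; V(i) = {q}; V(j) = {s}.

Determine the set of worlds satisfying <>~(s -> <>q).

Recall that <>ψ holds at a world iff ψ holds at some accessible world.
Let φ = <>~(s -> <>q). Evaluate φ at each world:
  a (successors {a, c, j}): φ is false.
  b (successors {a, c, d, e}): φ is false.
  c (successors {g}): φ is false.
  d (successors {a, g}): φ is false.
  e (successors {a, b, e, i}): φ is false.
  f (successors {g, i}): φ is false.
  g (successors {a, f, g, j}): φ is false.
  h (successors {a, g, i}): φ is false.
  i (successors {b, d, e, i}): φ is false.
  j (successors {g, i}): φ is false.
For instance, at f:
  At f: <>~(s -> <>q) requires ~(s -> <>q) at some successor in {g, i}.
    At g: ~(s -> <>q) is false.
    At i: ~(s -> <>q) is false.
  So <>~(s -> <>q) is false at f.
Satisfying worlds: none.

none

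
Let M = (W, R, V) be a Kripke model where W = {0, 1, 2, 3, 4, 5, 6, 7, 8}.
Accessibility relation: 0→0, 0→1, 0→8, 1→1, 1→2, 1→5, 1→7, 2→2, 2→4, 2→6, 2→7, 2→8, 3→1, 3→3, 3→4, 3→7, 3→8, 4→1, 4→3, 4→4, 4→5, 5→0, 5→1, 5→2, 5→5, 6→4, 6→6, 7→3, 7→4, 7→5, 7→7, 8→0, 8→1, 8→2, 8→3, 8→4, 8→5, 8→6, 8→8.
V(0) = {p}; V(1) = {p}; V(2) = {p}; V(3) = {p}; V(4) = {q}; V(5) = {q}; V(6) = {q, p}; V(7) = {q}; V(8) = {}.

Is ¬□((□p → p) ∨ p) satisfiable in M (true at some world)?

No

Recall that □ψ holds at a world iff ψ holds at every accessible world, and ◇ψ holds iff ψ holds at some accessible world.
Let φ = ¬□((□p → p) ∨ p). Evaluate φ at each world:
  0 (successors {0, 1, 8}): φ is false.
  1 (successors {1, 2, 5, 7}): φ is false.
  2 (successors {2, 4, 6, 7, 8}): φ is false.
  3 (successors {1, 3, 4, 7, 8}): φ is false.
  4 (successors {1, 3, 4, 5}): φ is false.
  5 (successors {0, 1, 2, 5}): φ is false.
  6 (successors {4, 6}): φ is false.
  7 (successors {3, 4, 5, 7}): φ is false.
  8 (successors {0, 1, 2, 3, 4, 5, 6, 8}): φ is false.
For instance, at 8:
  At 8: □((□p → p) ∨ p) is true, so ¬□((□p → p) ∨ p) is false.
    At 8: □((□p → p) ∨ p) requires (□p → p) ∨ p at every successor {0, 1, 2, 3, 4, 5, 6, 8}.
      At 0: (□p → p) ∨ p is true.
      At 1: (□p → p) ∨ p is true.
      At 2: (□p → p) ∨ p is true.
      At 3: (□p → p) ∨ p is true.
      At 4: (□p → p) ∨ p is true.
      At 5: (□p → p) ∨ p is true.
      At 6: (□p → p) ∨ p is true.
      At 8: (□p → p) ∨ p is true.
    So □((□p → p) ∨ p) is true at 8.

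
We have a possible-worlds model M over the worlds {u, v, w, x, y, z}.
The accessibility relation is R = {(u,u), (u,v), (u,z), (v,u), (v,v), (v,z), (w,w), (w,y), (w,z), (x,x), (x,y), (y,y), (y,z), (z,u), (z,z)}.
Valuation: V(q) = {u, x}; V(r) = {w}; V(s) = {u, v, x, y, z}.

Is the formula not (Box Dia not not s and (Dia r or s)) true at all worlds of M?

No

Let φ = not (Box Dia not not s and (Dia r or s)). Evaluate φ at each world:
  u (successors {u, v, z}): φ is false.
  v (successors {u, v, z}): φ is false.
  w (successors {w, y, z}): φ is false.
  x (successors {x, y}): φ is false.
  y (successors {y, z}): φ is false.
  z (successors {u, z}): φ is false.
Detail at u (counterexample):
  At u: Box Dia not not s and (Dia r or s) is true, so not (Box Dia not not s and (Dia r or s)) is false.
    At u: Box Dia not not s is true, Dia r or s is true, so Box Dia not not s and (Dia r or s) is true.
      At u: Box Dia not not s requires Dia not not s at every successor {u, v, z}.
        At u: Dia not not s is true.
        At v: Dia not not s is true.
        At z: Dia not not s is true.
      So Box Dia not not s is true at u.
      At u: Dia r is false, s is true, so Dia r or s is true.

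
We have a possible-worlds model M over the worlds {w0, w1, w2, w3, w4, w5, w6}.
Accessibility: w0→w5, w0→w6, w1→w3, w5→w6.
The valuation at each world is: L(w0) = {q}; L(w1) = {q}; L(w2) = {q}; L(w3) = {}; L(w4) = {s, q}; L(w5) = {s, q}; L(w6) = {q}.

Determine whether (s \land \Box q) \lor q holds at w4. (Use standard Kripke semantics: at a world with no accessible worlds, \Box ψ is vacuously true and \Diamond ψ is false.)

At w4: s \land \Box q is true, q is true, so (s \land \Box q) \lor q is true.
  At w4: s is true, \Box q is true, so s \land \Box q is true.
    At w4: no accessible worlds, so \Box q holds vacuously.

Yes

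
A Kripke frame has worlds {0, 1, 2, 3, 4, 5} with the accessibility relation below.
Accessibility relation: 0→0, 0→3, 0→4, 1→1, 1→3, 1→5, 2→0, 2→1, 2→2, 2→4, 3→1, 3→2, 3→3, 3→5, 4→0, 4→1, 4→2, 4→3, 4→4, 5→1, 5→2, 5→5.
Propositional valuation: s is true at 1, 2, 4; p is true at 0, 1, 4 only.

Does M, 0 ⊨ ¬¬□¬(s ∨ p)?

No

At 0: ¬□¬(s ∨ p) is true, so ¬¬□¬(s ∨ p) is false.
  At 0: □¬(s ∨ p) is false, so ¬□¬(s ∨ p) is true.
    At 0: □¬(s ∨ p) requires ¬(s ∨ p) at every successor {0, 3, 4}.
      ¬(s ∨ p) fails at 0, so □¬(s ∨ p) is false at 0.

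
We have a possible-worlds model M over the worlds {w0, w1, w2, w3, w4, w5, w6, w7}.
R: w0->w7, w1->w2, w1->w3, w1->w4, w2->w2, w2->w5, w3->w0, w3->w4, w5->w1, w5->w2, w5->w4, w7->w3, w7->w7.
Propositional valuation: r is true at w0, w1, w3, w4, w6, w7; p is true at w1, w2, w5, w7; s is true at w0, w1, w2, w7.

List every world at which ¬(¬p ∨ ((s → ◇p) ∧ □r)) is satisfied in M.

Let φ = ¬(¬p ∨ ((s → ◇p) ∧ □r)). Evaluate φ at each world:
  w0 (successors {w7}): φ is false.
  w1 (successors {w2, w3, w4}): φ is true.
  w2 (successors {w2, w5}): φ is true.
  w3 (successors {w0, w4}): φ is false.
  w4 (successors ∅): φ is false.
  w5 (successors {w1, w2, w4}): φ is true.
  w6 (successors ∅): φ is false.
  w7 (successors {w3, w7}): φ is false.
For instance, at w0:
  At w0: ¬p ∨ ((s → ◇p) ∧ □r) is true, so ¬(¬p ∨ ((s → ◇p) ∧ □r)) is false.
    At w0: ¬p is true, (s → ◇p) ∧ □r is true, so ¬p ∨ ((s → ◇p) ∧ □r) is true.
      At w0: s → ◇p is true, □r is true, so (s → ◇p) ∧ □r is true.
Satisfying worlds: {w1, w2, w5}

w1, w2, w5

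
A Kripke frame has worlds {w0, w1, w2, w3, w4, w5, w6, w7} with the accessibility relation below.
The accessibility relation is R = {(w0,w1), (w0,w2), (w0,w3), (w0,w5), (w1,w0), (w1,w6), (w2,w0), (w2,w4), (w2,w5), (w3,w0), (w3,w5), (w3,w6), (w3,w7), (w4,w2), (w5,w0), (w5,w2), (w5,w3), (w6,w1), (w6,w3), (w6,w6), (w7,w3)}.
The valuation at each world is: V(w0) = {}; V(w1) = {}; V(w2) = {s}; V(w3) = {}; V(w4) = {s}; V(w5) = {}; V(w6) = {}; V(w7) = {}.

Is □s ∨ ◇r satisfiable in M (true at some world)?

Yes

Let φ = □s ∨ ◇r. Evaluate φ at each world:
  w0 (successors {w1, w2, w3, w5}): φ is false.
  w1 (successors {w0, w6}): φ is false.
  w2 (successors {w0, w4, w5}): φ is false.
  w3 (successors {w0, w5, w6, w7}): φ is false.
  w4 (successors {w2}): φ is true.
  w5 (successors {w0, w2, w3}): φ is false.
  w6 (successors {w1, w3, w6}): φ is false.
  w7 (successors {w3}): φ is false.
Detail at w4 (witness):
  At w4: □s is true, ◇r is false, so □s ∨ ◇r is true.
    At w4: □s requires s at every successor {w2}.
      At w2: s is true.
    So □s is true at w4.
    At w4: ◇r requires r at some successor in {w2}.
      At w2: r is false.
    So ◇r is false at w4.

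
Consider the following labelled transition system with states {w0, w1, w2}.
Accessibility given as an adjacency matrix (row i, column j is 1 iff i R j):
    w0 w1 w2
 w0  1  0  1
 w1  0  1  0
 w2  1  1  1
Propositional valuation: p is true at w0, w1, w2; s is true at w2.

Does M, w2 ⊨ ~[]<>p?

At w2: []<>p is true, so ~[]<>p is false.
  At w2: []<>p requires <>p at every successor {w0, w1, w2}.
      At w0: <>p requires p at some successor in {w0, w2}.
        p holds at w0, so <>p is true at w0.
      At w1: <>p requires p at some successor in {w1}.
        p holds at w1, so <>p is true at w1.
      At w2: <>p requires p at some successor in {w0, w1, w2}.
        p holds at w0, so <>p is true at w2.
  So []<>p is true at w2.

No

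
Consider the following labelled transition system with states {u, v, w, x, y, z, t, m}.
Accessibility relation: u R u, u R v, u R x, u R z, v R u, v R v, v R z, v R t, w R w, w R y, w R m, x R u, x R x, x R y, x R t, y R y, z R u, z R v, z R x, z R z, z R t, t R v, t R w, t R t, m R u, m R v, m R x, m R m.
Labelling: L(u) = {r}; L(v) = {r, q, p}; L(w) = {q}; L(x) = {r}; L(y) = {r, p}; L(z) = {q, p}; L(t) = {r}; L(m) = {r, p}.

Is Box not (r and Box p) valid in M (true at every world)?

Let φ = Box not (r and Box p). Evaluate φ at each world:
  u (successors {u, v, x, z}): φ is true.
  v (successors {u, v, z, t}): φ is true.
  w (successors {w, y, m}): φ is false.
  x (successors {u, x, y, t}): φ is false.
  y (successors {y}): φ is false.
  z (successors {u, v, x, z, t}): φ is true.
  t (successors {v, w, t}): φ is true.
  m (successors {u, v, x, m}): φ is true.
Detail at w (counterexample):
  At w: Box not (r and Box p) requires not (r and Box p) at every successor {w, y, m}.
    not (r and Box p) fails at y, so Box not (r and Box p) is false at w.
      At y: r and Box p is true, so not (r and Box p) is false.

No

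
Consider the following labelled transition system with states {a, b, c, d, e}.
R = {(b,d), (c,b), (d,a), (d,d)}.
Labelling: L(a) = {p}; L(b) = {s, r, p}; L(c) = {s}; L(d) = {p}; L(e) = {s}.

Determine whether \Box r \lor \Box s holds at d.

No

Recall that \Box ψ holds at a world iff ψ holds at every accessible world, and \Diamond ψ holds iff ψ holds at some accessible world.
At d: \Box r is false, \Box s is false, so \Box r \lor \Box s is false.
  At d: \Box r requires r at every successor {a, d}.
    r fails at a, so \Box r is false at d.
  At d: \Box s requires s at every successor {a, d}.
    s fails at a, so \Box s is false at d.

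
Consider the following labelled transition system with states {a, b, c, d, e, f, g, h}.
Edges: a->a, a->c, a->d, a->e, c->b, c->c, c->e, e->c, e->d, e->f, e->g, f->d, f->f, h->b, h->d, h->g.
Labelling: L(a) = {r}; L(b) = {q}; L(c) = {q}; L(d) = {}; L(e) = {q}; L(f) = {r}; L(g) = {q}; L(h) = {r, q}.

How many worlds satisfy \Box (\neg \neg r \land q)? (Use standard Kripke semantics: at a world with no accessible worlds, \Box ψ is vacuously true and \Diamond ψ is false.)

3

Recall that \Box ψ holds at a world iff ψ holds at every accessible world, and \Diamond ψ holds iff ψ holds at some accessible world.
Let φ = \Box (\neg \neg r \land q). Evaluate φ at each world:
  a (successors {a, c, d, e}): φ is false.
  b (successors ∅): φ is true.
  c (successors {b, c, e}): φ is false.
  d (successors ∅): φ is true.
  e (successors {c, d, f, g}): φ is false.
  f (successors {d, f}): φ is false.
  g (successors ∅): φ is true.
  h (successors {b, d, g}): φ is false.
For instance, at h:
  At h: \Box (\neg \neg r \land q) requires \neg \neg r \land q at every successor {b, d, g}.
    \neg \neg r \land q fails at b, so \Box (\neg \neg r \land q) is false at h.
Satisfying worlds: {b, d, g}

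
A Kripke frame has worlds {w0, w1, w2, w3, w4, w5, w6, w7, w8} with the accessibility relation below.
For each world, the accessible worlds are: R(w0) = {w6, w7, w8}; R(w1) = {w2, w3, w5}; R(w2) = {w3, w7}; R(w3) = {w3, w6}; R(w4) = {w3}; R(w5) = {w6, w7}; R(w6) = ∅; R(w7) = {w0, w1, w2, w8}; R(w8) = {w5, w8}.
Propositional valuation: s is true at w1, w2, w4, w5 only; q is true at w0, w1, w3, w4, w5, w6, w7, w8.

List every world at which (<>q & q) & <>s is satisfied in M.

w1, w7, w8

Recall that <>ψ holds at a world iff ψ holds at some accessible world.
Let φ = (<>q & q) & <>s. Evaluate φ at each world:
  w0 (successors {w6, w7, w8}): φ is false.
  w1 (successors {w2, w3, w5}): φ is true.
  w2 (successors {w3, w7}): φ is false.
  w3 (successors {w3, w6}): φ is false.
  w4 (successors {w3}): φ is false.
  w5 (successors {w6, w7}): φ is false.
  w6 (successors ∅): φ is false.
  w7 (successors {w0, w1, w2, w8}): φ is true.
  w8 (successors {w5, w8}): φ is true.
For instance, at w8:
  At w8: <>q & q is true, <>s is true, so (<>q & q) & <>s is true.
    At w8: <>q is true, q is true, so <>q & q is true.
      At w8: <>q requires q at some successor in {w5, w8}.
        q holds at w5, so <>q is true at w8.
    At w8: <>s requires s at some successor in {w5, w8}.
      s holds at w5, so <>s is true at w8.
Satisfying worlds: {w1, w7, w8}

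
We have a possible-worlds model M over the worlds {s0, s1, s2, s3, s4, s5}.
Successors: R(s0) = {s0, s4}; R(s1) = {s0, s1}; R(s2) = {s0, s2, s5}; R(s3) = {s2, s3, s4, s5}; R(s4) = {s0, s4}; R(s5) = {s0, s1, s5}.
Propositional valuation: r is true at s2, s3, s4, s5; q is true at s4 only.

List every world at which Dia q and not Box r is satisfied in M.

Let φ = Dia q and not Box r. Evaluate φ at each world:
  s0 (successors {s0, s4}): φ is true.
  s1 (successors {s0, s1}): φ is false.
  s2 (successors {s0, s2, s5}): φ is false.
  s3 (successors {s2, s3, s4, s5}): φ is false.
  s4 (successors {s0, s4}): φ is true.
  s5 (successors {s0, s1, s5}): φ is false.
For instance, at s5:
  At s5: Dia q is false, not Box r is true, so Dia q and not Box r is false.
    At s5: Dia q requires q at some successor in {s0, s1, s5}.
      At s0: q is false.
      At s1: q is false.
      At s5: q is false.
    So Dia q is false at s5.
    At s5: Box r is false, so not Box r is true.
      At s5: Box r requires r at every successor {s0, s1, s5}.
        r fails at s0, so Box r is false at s5.
Satisfying worlds: {s0, s4}

s0, s4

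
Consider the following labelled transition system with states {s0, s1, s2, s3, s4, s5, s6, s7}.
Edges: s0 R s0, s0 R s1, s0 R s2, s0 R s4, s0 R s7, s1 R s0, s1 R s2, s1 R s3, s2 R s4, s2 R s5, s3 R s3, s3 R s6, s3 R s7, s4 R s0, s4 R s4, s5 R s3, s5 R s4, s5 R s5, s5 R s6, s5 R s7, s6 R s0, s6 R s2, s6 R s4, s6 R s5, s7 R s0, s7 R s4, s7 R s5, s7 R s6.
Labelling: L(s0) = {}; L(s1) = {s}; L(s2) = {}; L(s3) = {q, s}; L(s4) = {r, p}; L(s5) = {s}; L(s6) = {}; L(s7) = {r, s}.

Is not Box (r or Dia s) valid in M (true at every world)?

Let φ = not Box (r or Dia s). Evaluate φ at each world:
  s0 (successors {s0, s1, s2, s4, s7}): φ is false.
  s1 (successors {s0, s2, s3}): φ is false.
  s2 (successors {s4, s5}): φ is false.
  s3 (successors {s3, s6, s7}): φ is false.
  s4 (successors {s0, s4}): φ is false.
  s5 (successors {s3, s4, s5, s6, s7}): φ is false.
  s6 (successors {s0, s2, s4, s5}): φ is false.
  s7 (successors {s0, s4, s5, s6}): φ is false.
Detail at s0 (counterexample):
  At s0: Box (r or Dia s) is true, so not Box (r or Dia s) is false.
    At s0: Box (r or Dia s) requires r or Dia s at every successor {s0, s1, s2, s4, s7}.
      At s0: r or Dia s is true.
      At s1: r or Dia s is true.
      At s2: r or Dia s is true.
      At s4: r or Dia s is true.
      At s7: r or Dia s is true.
    So Box (r or Dia s) is true at s0.

No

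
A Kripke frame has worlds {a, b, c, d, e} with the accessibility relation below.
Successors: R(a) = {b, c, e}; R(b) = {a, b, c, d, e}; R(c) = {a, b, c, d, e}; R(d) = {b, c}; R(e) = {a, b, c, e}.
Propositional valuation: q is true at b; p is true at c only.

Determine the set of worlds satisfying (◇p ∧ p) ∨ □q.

Let φ = (◇p ∧ p) ∨ □q. Evaluate φ at each world:
  a (successors {b, c, e}): φ is false.
  b (successors {a, b, c, d, e}): φ is false.
  c (successors {a, b, c, d, e}): φ is true.
  d (successors {b, c}): φ is false.
  e (successors {a, b, c, e}): φ is false.
For instance, at e:
  At e: ◇p ∧ p is false, □q is false, so (◇p ∧ p) ∨ □q is false.
    At e: ◇p is true, p is false, so ◇p ∧ p is false.
      At e: ◇p requires p at some successor in {a, b, c, e}.
        p holds at c, so ◇p is true at e.
    At e: □q requires q at every successor {a, b, c, e}.
      q fails at a, so □q is false at e.
Satisfying worlds: {c}

c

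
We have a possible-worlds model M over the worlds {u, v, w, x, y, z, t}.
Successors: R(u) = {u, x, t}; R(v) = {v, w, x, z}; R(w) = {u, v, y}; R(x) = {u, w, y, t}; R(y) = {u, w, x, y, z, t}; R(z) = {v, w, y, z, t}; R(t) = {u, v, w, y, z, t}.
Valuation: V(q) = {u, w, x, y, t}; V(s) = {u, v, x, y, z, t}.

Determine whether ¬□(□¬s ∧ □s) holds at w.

Yes

At w: □(□¬s ∧ □s) is false, so ¬□(□¬s ∧ □s) is true.
  At w: □(□¬s ∧ □s) requires □¬s ∧ □s at every successor {u, v, y}.
    □¬s ∧ □s fails at u, so □(□¬s ∧ □s) is false at w.
      At u: □¬s is false, □s is true, so □¬s ∧ □s is false.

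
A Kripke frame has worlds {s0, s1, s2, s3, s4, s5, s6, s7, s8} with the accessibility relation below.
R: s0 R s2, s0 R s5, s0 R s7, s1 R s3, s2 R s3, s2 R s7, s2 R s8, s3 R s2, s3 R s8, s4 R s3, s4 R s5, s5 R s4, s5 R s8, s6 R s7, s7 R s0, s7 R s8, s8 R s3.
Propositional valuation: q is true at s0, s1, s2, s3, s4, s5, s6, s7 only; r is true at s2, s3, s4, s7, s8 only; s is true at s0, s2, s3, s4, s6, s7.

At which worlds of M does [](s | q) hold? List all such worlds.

s0, s1, s4, s6, s8

Let φ = [](s | q). Evaluate φ at each world:
  s0 (successors {s2, s5, s7}): φ is true.
  s1 (successors {s3}): φ is true.
  s2 (successors {s3, s7, s8}): φ is false.
  s3 (successors {s2, s8}): φ is false.
  s4 (successors {s3, s5}): φ is true.
  s5 (successors {s4, s8}): φ is false.
  s6 (successors {s7}): φ is true.
  s7 (successors {s0, s8}): φ is false.
  s8 (successors {s3}): φ is true.
For instance, at s7:
  At s7: [](s | q) requires s | q at every successor {s0, s8}.
    s | q fails at s8, so [](s | q) is false at s7.
Satisfying worlds: {s0, s1, s4, s6, s8}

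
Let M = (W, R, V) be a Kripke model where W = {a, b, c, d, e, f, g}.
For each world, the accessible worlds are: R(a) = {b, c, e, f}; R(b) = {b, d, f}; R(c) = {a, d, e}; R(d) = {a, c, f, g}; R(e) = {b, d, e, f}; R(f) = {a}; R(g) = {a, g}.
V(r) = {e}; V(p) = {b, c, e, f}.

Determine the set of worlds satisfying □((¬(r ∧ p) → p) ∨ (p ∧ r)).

Let φ = □((¬(r ∧ p) → p) ∨ (p ∧ r)). Evaluate φ at each world:
  a (successors {b, c, e, f}): φ is true.
  b (successors {b, d, f}): φ is false.
  c (successors {a, d, e}): φ is false.
  d (successors {a, c, f, g}): φ is false.
  e (successors {b, d, e, f}): φ is false.
  f (successors {a}): φ is false.
  g (successors {a, g}): φ is false.
For instance, at e:
  At e: □((¬(r ∧ p) → p) ∨ (p ∧ r)) requires (¬(r ∧ p) → p) ∨ (p ∧ r) at every successor {b, d, e, f}.
    (¬(r ∧ p) → p) ∨ (p ∧ r) fails at d, so □((¬(r ∧ p) → p) ∨ (p ∧ r)) is false at e.
Satisfying worlds: {a}

a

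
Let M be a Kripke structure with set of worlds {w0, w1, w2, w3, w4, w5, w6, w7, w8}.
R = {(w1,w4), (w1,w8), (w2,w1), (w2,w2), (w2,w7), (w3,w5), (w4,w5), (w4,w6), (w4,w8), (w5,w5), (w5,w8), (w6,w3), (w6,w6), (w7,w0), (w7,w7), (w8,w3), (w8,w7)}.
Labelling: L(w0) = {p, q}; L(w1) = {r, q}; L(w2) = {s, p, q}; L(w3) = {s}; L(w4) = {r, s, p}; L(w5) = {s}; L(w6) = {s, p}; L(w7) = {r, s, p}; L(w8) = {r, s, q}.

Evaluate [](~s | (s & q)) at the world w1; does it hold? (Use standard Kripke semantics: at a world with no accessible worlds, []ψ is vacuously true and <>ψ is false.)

No

Recall that []ψ holds at a world iff ψ holds at every accessible world, and <>ψ holds iff ψ holds at some accessible world.
At w1: [](~s | (s & q)) requires ~s | (s & q) at every successor {w4, w8}.
  ~s | (s & q) fails at w4, so [](~s | (s & q)) is false at w1.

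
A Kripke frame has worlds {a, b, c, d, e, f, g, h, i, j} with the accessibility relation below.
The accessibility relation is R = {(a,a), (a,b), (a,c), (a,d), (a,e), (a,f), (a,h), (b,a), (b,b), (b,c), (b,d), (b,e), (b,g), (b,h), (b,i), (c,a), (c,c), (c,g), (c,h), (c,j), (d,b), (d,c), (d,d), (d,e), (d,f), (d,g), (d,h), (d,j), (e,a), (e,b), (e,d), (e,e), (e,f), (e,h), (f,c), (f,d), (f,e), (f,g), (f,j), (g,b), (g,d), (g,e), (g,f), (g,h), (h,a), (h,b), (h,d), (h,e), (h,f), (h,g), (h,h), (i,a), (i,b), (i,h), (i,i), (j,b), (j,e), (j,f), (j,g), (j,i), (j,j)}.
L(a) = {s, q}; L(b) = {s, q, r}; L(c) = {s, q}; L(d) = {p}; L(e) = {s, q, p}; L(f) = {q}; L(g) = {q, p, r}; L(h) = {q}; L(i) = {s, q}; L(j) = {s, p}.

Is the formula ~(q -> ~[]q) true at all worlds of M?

No

Recall that []ψ holds at a world iff ψ holds at every accessible world, and <>ψ holds iff ψ holds at some accessible world.
Let φ = ~(q -> ~[]q). Evaluate φ at each world:
  a (successors {a, b, c, d, e, f, h}): φ is false.
  b (successors {a, b, c, d, e, g, h, i}): φ is false.
  c (successors {a, c, g, h, j}): φ is false.
  d (successors {b, c, d, e, f, g, h, j}): φ is false.
  e (successors {a, b, d, e, f, h}): φ is false.
  f (successors {c, d, e, g, j}): φ is false.
  g (successors {b, d, e, f, h}): φ is false.
  h (successors {a, b, d, e, f, g, h}): φ is false.
  i (successors {a, b, h, i}): φ is true.
  j (successors {b, e, f, g, i, j}): φ is false.
Detail at a (counterexample):
  At a: q -> ~[]q is true, so ~(q -> ~[]q) is false.
    At a: q is true, ~[]q is true, so q -> ~[]q is true.
      At a: []q is false, so ~[]q is true.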